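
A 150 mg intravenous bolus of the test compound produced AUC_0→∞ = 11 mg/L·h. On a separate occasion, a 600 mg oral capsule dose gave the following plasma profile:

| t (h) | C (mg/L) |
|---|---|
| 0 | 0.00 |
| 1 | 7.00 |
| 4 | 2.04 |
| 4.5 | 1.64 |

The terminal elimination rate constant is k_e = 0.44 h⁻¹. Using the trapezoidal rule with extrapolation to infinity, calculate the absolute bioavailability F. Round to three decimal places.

Trapezoidal AUC_0→4.5 (oral capsule):
  [0→1]: (0.00+7.00)/2 × 1 = 3.5
  [1→4]: (7.00+2.04)/2 × 3 = 13.56
  [4→4.5]: (2.04+1.64)/2 × 0.5 = 0.92
  Sum = 17.98 mg/L·h
Tail: C_last/k_e = 1.64/0.44 = 3.727
AUC_0→∞ (oral capsule) = 17.98 + 3.727 = 21.707 mg/L·h
F = (AUC_ev/D_ev)/(AUC_iv/D_iv) = (21.707/600)/(11/150) = 0.0361783/0.0733333 = 0.4933

F = 0.493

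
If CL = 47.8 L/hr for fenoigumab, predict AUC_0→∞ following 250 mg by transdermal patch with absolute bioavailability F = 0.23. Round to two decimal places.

AUC = 1.20 mg/L·hr

AUC_0→∞ = F × Dose / CL
        = 0.23 × 250 / 47.8 = 1.20293 mg/L·hr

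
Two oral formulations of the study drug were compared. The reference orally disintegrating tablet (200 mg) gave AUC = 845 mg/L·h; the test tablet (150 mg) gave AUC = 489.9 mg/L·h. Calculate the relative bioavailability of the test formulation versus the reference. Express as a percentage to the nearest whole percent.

F_rel = (AUC_test/D_test) / (AUC_ref/D_ref)
      = (489.9/150) / (845/200)
      = 3.266 / 4.225 = 0.7730 = 77.30%

F_rel = 77%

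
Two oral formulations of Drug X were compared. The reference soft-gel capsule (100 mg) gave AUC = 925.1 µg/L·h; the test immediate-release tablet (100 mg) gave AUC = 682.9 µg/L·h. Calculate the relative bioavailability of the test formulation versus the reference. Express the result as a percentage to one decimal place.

F_rel = 73.8%

F_rel = (AUC_test/D_test) / (AUC_ref/D_ref)
      = (682.9/100) / (925.1/100)
      = 6.829 / 9.251 = 0.7382 = 73.82%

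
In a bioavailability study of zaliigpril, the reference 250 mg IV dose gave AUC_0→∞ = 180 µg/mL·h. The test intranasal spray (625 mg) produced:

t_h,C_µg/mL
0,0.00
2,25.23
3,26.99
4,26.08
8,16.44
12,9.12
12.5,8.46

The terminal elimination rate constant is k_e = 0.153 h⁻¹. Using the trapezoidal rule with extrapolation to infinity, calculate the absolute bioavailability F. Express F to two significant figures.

F = 0.61

Trapezoidal AUC_0→12.5 (intranasal spray):
  [0→2]: (0.00+25.23)/2 × 2 = 25.23
  [2→3]: (25.23+26.99)/2 × 1 = 26.11
  [3→4]: (26.99+26.08)/2 × 1 = 26.535
  [4→8]: (26.08+16.44)/2 × 4 = 85.04
  [8→12]: (16.44+9.12)/2 × 4 = 51.12
  [12→12.5]: (9.12+8.46)/2 × 0.5 = 4.395
  Sum = 218.43 µg/mL·h
Tail: C_last/k_e = 8.46/0.153 = 55.294
AUC_0→∞ (intranasal spray) = 218.43 + 55.294 = 273.724 µg/mL·h
F = (AUC_ev/D_ev)/(AUC_iv/D_iv) = (273.724/625)/(180/250) = 0.4379584/0.72 = 0.6083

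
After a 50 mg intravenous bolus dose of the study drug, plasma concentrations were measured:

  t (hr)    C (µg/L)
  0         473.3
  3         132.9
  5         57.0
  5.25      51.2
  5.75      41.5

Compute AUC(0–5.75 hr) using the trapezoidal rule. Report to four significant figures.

AUC = 1136 µg/L·hr

Trapezoidal AUC_0→5.75:
  [0→3]: (473.3+132.9)/2 × 3 = 909.3
  [3→5]: (132.9+57.0)/2 × 2 = 189.9
  [5→5.25]: (57.0+51.2)/2 × 0.25 = 13.525
  [5.25→5.75]: (51.2+41.5)/2 × 0.5 = 23.175
  Sum = 1135.9 µg/L·hr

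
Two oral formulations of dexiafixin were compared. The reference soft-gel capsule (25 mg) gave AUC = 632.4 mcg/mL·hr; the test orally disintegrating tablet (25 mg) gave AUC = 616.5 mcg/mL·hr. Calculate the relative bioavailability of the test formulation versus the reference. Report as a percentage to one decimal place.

F_rel = (AUC_test/D_test) / (AUC_ref/D_ref)
      = (616.5/25) / (632.4/25)
      = 24.66 / 25.296 = 0.9749 = 97.49%

F_rel = 97.5%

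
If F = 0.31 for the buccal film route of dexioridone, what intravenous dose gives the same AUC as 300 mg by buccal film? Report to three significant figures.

D_iv = 93.0 mg

Systemic exposure from an extravascular dose = F × D_ev, so the equivalent IV dose is F × D_ev.
D_iv = F × D_ev = 0.31 × 300 = 93 mg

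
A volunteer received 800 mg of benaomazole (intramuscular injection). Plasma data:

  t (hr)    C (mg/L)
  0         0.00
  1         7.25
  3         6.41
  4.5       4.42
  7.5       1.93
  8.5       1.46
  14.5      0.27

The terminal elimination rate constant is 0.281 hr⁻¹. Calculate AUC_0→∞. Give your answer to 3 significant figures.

AUC = 42.8 mg/L·hr

Trapezoidal AUC_0→14.5:
  [0→1]: (0.00+7.25)/2 × 1 = 3.625
  [1→3]: (7.25+6.41)/2 × 2 = 13.66
  [3→4.5]: (6.41+4.42)/2 × 1.5 = 8.1225
  [4.5→7.5]: (4.42+1.93)/2 × 3 = 9.525
  [7.5→8.5]: (1.93+1.46)/2 × 1 = 1.695
  [8.5→14.5]: (1.46+0.27)/2 × 6 = 5.19
  Sum = 41.8175 mg/L·hr
Extrapolated tail: C_last / k_e = 0.27 / 0.281 = 0.961
AUC_0→∞ = 41.8175 + 0.961 = 42.7785 mg/L·hr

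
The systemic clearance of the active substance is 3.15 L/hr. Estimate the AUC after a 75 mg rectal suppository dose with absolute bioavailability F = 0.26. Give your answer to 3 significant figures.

AUC = 6.19 mg/L·hr

AUC_0→∞ = F × Dose / CL
        = 0.26 × 75 / 3.15 = 6.19048 mg/L·hr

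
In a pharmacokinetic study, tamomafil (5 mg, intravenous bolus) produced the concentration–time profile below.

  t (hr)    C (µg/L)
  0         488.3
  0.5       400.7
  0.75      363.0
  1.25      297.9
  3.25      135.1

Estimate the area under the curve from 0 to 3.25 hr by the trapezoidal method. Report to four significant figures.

Trapezoidal AUC_0→3.25:
  [0→0.5]: (488.3+400.7)/2 × 0.5 = 222.25
  [0.5→0.75]: (400.7+363.0)/2 × 0.25 = 95.4625
  [0.75→1.25]: (363.0+297.9)/2 × 0.5 = 165.225
  [1.25→3.25]: (297.9+135.1)/2 × 2 = 433.0
  Sum = 915.9375 µg/L·hr

AUC = 915.9 µg/L·hr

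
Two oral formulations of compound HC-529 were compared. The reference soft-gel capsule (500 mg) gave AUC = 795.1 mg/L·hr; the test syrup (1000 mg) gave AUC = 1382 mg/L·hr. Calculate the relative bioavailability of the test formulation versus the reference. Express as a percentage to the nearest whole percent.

F_rel = (AUC_test/D_test) / (AUC_ref/D_ref)
      = (1382/1000) / (795.1/500)
      = 1.382 / 1.5902 = 0.8691 = 86.91%

F_rel = 87%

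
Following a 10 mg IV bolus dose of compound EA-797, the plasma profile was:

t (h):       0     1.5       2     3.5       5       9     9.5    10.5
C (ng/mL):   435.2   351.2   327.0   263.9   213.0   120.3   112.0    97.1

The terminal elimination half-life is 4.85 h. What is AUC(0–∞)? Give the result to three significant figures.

Trapezoidal AUC_0→10.5:
  [0→1.5]: (435.2+351.2)/2 × 1.5 = 589.8
  [1.5→2]: (351.2+327.0)/2 × 0.5 = 169.55
  [2→3.5]: (327.0+263.9)/2 × 1.5 = 443.175
  [3.5→5]: (263.9+213.0)/2 × 1.5 = 357.675
  [5→9]: (213.0+120.3)/2 × 4 = 666.6
  [9→9.5]: (120.3+112.0)/2 × 0.5 = 58.075
  [9.5→10.5]: (112.0+97.1)/2 × 1 = 104.55
  Sum = 2389.425 ng/mL·h
k_e = ln2 / t½ = 0.693147 / 4.85 = 0.1429 h^-1
Extrapolated tail: C_last / k_e = 97.1 / 0.1429 = 679.496
AUC_0→∞ = 2389.425 + 679.496 = 3068.921 ng/mL·h

AUC = 3070 ng/mL·h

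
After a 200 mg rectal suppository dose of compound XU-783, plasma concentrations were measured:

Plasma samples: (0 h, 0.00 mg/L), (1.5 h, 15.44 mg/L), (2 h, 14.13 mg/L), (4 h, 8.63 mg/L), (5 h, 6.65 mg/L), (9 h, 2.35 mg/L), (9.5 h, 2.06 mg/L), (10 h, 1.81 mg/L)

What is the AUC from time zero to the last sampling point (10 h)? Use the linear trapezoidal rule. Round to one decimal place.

Trapezoidal AUC_0→10:
  [0→1.5]: (0.00+15.44)/2 × 1.5 = 11.58
  [1.5→2]: (15.44+14.13)/2 × 0.5 = 7.3925
  [2→4]: (14.13+8.63)/2 × 2 = 22.76
  [4→5]: (8.63+6.65)/2 × 1 = 7.64
  [5→9]: (6.65+2.35)/2 × 4 = 18.0
  [9→9.5]: (2.35+2.06)/2 × 0.5 = 1.1025
  [9.5→10]: (2.06+1.81)/2 × 0.5 = 0.9675
  Sum = 69.4425 mg/L·h

AUC = 69.4 mg/L·h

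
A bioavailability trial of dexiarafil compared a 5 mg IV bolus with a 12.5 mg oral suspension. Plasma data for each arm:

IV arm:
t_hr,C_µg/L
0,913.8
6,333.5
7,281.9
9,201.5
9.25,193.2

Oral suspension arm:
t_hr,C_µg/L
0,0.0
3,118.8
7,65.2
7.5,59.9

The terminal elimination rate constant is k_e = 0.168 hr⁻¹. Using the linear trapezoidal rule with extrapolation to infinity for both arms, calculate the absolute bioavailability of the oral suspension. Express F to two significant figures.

Trapezoidal AUC_0→9.25 (IV):
  [0→6]: (913.8+333.5)/2 × 6 = 3741.9
  [6→7]: (333.5+281.9)/2 × 1 = 307.7
  [7→9]: (281.9+201.5)/2 × 2 = 483.4
  [9→9.25]: (201.5+193.2)/2 × 0.25 = 49.3375
  Sum = 4582.3375 µg/L·hr
IV tail: 193.2/0.168 = 1150.000; AUC_iv,0→∞ = 4582.3375 + 1150.000 = 5732.3375 µg/L·hr
Trapezoidal AUC_0→7.5 (oral suspension):
  [0→3]: (0.0+118.8)/2 × 3 = 178.2
  [3→7]: (118.8+65.2)/2 × 4 = 368.0
  [7→7.5]: (65.2+59.9)/2 × 0.5 = 31.275
  Sum = 577.475 µg/L·hr
oral suspension tail: 59.9/0.168 = 356.548; AUC_ev,0→∞ = 577.475 + 356.548 = 934.023 µg/L·hr
F = (AUC_ev/D_ev)/(AUC_iv/D_iv) = (934.023/12.5)/(5732.3375/5) = 74.72184/1146.4675 = 0.0652

F = 0.065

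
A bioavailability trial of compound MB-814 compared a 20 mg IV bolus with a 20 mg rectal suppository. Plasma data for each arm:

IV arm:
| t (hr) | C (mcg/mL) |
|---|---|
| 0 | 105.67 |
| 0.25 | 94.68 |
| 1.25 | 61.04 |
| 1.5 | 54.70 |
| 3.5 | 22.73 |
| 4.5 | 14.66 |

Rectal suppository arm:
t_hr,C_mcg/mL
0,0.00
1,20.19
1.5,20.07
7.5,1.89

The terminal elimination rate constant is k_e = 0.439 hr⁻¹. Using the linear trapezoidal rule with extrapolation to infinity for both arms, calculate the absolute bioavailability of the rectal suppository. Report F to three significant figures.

Trapezoidal AUC_0→4.5 (IV):
  [0→0.25]: (105.67+94.68)/2 × 0.25 = 25.04375
  [0.25→1.25]: (94.68+61.04)/2 × 1 = 77.86
  [1.25→1.5]: (61.04+54.70)/2 × 0.25 = 14.4675
  [1.5→3.5]: (54.70+22.73)/2 × 2 = 77.43
  [3.5→4.5]: (22.73+14.66)/2 × 1 = 18.695
  Sum = 213.49625 mcg/mL·hr
IV tail: 14.66/0.439 = 33.394; AUC_iv,0→∞ = 213.49625 + 33.394 = 246.89025 mcg/mL·hr
Trapezoidal AUC_0→7.5 (rectal suppository):
  [0→1]: (0.00+20.19)/2 × 1 = 10.095
  [1→1.5]: (20.19+20.07)/2 × 0.5 = 10.065
  [1.5→7.5]: (20.07+1.89)/2 × 6 = 65.88
  Sum = 86.04 mcg/mL·hr
rectal suppository tail: 1.89/0.439 = 4.305; AUC_ev,0→∞ = 86.04 + 4.305 = 90.345 mcg/mL·hr
F = (AUC_ev/D_ev)/(AUC_iv/D_iv) = (90.345/20)/(246.89025/20) = 4.51725/12.3445 = 0.3659

F = 0.366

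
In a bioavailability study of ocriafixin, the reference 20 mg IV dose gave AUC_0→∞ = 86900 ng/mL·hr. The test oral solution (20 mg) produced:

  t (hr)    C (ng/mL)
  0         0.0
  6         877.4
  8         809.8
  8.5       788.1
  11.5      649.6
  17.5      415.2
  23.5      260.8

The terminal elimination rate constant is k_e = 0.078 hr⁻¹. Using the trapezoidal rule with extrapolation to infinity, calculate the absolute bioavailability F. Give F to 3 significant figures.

F = 0.178

Trapezoidal AUC_0→23.5 (oral solution):
  [0→6]: (0.0+877.4)/2 × 6 = 2632.2
  [6→8]: (877.4+809.8)/2 × 2 = 1687.2
  [8→8.5]: (809.8+788.1)/2 × 0.5 = 399.475
  [8.5→11.5]: (788.1+649.6)/2 × 3 = 2156.55
  [11.5→17.5]: (649.6+415.2)/2 × 6 = 3194.4
  [17.5→23.5]: (415.2+260.8)/2 × 6 = 2028.0
  Sum = 12097.825 ng/mL·hr
Tail: C_last/k_e = 260.8/0.078 = 3343.590
AUC_0→∞ (oral solution) = 12097.825 + 3343.590 = 15441.415 ng/mL·hr
F = (AUC_ev/D_ev)/(AUC_iv/D_iv) = (15441.415/20)/(86900/20) = 772.07075/4345 = 0.1777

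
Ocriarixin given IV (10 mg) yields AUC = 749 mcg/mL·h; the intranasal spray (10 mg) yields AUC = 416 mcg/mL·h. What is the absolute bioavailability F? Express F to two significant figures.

F = 0.56

F = (AUC_ev / D_ev) / (AUC_iv / D_iv)
  = (416/10) / (749/10)
  = 41.6 / 74.9 = 0.5554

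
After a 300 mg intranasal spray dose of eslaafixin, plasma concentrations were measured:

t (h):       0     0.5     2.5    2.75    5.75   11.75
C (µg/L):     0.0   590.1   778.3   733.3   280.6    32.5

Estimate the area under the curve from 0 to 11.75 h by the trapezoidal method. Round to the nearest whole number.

AUC = 4165 µg/L·h

Trapezoidal AUC_0→11.75:
  [0→0.5]: (0.0+590.1)/2 × 0.5 = 147.525
  [0.5→2.5]: (590.1+778.3)/2 × 2 = 1368.4
  [2.5→2.75]: (778.3+733.3)/2 × 0.25 = 188.95
  [2.75→5.75]: (733.3+280.6)/2 × 3 = 1520.85
  [5.75→11.75]: (280.6+32.5)/2 × 6 = 939.3
  Sum = 4165.025 µg/L·h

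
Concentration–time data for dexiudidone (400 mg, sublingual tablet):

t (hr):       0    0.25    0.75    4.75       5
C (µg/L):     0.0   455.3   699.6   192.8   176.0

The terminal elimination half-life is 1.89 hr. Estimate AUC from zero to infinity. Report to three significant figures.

AUC = 2660 µg/L·hr

Trapezoidal AUC_0→5:
  [0→0.25]: (0.0+455.3)/2 × 0.25 = 56.9125
  [0.25→0.75]: (455.3+699.6)/2 × 0.5 = 288.725
  [0.75→4.75]: (699.6+192.8)/2 × 4 = 1784.8
  [4.75→5]: (192.8+176.0)/2 × 0.25 = 46.1
  Sum = 2176.5375 µg/L·hr
k_e = ln2 / t½ = 0.693147 / 1.89 = 0.3667 hr^-1
Extrapolated tail: C_last / k_e = 176.0 / 0.3667 = 479.956
AUC_0→∞ = 2176.5375 + 479.956 = 2656.4935 µg/L·hr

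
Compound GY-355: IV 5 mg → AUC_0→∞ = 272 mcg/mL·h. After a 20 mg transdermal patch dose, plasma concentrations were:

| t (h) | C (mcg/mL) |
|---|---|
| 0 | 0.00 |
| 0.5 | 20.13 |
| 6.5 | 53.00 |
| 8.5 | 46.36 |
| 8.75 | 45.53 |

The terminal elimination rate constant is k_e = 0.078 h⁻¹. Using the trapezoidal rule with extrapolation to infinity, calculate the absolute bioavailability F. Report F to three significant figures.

Trapezoidal AUC_0→8.75 (transdermal patch):
  [0→0.5]: (0.00+20.13)/2 × 0.5 = 5.0325
  [0.5→6.5]: (20.13+53.00)/2 × 6 = 219.39
  [6.5→8.5]: (53.00+46.36)/2 × 2 = 99.36
  [8.5→8.75]: (46.36+45.53)/2 × 0.25 = 11.48625
  Sum = 335.26875 mcg/mL·h
Tail: C_last/k_e = 45.53/0.078 = 583.718
AUC_0→∞ (transdermal patch) = 335.26875 + 583.718 = 918.98675 mcg/mL·h
F = (AUC_ev/D_ev)/(AUC_iv/D_iv) = (918.98675/20)/(272/5) = 45.9493/54.4 = 0.8447

F = 0.845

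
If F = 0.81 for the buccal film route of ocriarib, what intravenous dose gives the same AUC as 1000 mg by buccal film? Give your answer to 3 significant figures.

Systemic exposure from an extravascular dose = F × D_ev, so the equivalent IV dose is F × D_ev.
D_iv = F × D_ev = 0.81 × 1000 = 810 mg

D_iv = 810 mg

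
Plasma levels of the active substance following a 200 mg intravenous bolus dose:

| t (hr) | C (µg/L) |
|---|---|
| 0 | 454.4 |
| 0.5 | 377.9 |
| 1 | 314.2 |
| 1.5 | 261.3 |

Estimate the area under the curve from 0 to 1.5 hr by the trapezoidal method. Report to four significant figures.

AUC = 525.0 µg/L·hr

Trapezoidal AUC_0→1.5:
  [0→0.5]: (454.4+377.9)/2 × 0.5 = 208.075
  [0.5→1]: (377.9+314.2)/2 × 0.5 = 173.025
  [1→1.5]: (314.2+261.3)/2 × 0.5 = 143.875
  Sum = 524.975 µg/L·hr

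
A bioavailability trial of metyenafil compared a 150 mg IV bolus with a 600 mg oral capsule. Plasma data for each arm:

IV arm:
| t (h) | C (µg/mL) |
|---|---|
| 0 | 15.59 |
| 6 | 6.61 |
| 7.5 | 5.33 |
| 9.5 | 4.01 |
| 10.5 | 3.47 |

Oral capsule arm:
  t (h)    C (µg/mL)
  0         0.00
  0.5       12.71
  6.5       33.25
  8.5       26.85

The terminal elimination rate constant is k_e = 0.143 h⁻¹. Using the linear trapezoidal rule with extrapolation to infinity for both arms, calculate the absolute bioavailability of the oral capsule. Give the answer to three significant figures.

Trapezoidal AUC_0→10.5 (IV):
  [0→6]: (15.59+6.61)/2 × 6 = 66.6
  [6→7.5]: (6.61+5.33)/2 × 1.5 = 8.955
  [7.5→9.5]: (5.33+4.01)/2 × 2 = 9.34
  [9.5→10.5]: (4.01+3.47)/2 × 1 = 3.74
  Sum = 88.635 µg/mL·h
IV tail: 3.47/0.143 = 24.266; AUC_iv,0→∞ = 88.635 + 24.266 = 112.901 µg/mL·h
Trapezoidal AUC_0→8.5 (oral capsule):
  [0→0.5]: (0.00+12.71)/2 × 0.5 = 3.1775
  [0.5→6.5]: (12.71+33.25)/2 × 6 = 137.88
  [6.5→8.5]: (33.25+26.85)/2 × 2 = 60.1
  Sum = 201.1575 µg/mL·h
oral capsule tail: 26.85/0.143 = 187.762; AUC_ev,0→∞ = 201.1575 + 187.762 = 388.9195 µg/mL·h
F = (AUC_ev/D_ev)/(AUC_iv/D_iv) = (388.9195/600)/(112.901/150) = 0.648199/0.752673 = 0.8612

F = 0.861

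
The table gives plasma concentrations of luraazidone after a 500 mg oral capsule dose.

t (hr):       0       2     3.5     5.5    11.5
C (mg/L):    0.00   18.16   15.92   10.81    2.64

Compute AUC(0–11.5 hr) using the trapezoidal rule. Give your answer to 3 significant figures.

Trapezoidal AUC_0→11.5:
  [0→2]: (0.00+18.16)/2 × 2 = 18.16
  [2→3.5]: (18.16+15.92)/2 × 1.5 = 25.56
  [3.5→5.5]: (15.92+10.81)/2 × 2 = 26.73
  [5.5→11.5]: (10.81+2.64)/2 × 6 = 40.35
  Sum = 110.8 mg/L·hr

AUC = 111 mg/L·hr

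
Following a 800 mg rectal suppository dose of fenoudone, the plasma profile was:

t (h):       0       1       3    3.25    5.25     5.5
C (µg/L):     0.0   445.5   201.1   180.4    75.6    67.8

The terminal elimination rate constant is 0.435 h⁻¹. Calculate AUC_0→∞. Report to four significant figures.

AUC = 1347 µg/L·h

Trapezoidal AUC_0→5.5:
  [0→1]: (0.0+445.5)/2 × 1 = 222.75
  [1→3]: (445.5+201.1)/2 × 2 = 646.6
  [3→3.25]: (201.1+180.4)/2 × 0.25 = 47.6875
  [3.25→5.25]: (180.4+75.6)/2 × 2 = 256.0
  [5.25→5.5]: (75.6+67.8)/2 × 0.25 = 17.925
  Sum = 1190.9625 µg/L·h
Extrapolated tail: C_last / k_e = 67.8 / 0.435 = 155.862
AUC_0→∞ = 1190.9625 + 155.862 = 1346.8245 µg/L·h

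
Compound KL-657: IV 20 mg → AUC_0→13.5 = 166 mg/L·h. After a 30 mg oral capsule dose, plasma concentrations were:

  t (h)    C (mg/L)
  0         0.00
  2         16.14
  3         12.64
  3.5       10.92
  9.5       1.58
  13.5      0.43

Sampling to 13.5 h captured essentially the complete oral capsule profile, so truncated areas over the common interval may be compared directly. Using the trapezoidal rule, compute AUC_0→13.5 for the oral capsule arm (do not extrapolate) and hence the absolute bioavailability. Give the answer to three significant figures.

Trapezoidal AUC_0→13.5 (oral capsule):
  [0→2]: (0.00+16.14)/2 × 2 = 16.14
  [2→3]: (16.14+12.64)/2 × 1 = 14.39
  [3→3.5]: (12.64+10.92)/2 × 0.5 = 5.89
  [3.5→9.5]: (10.92+1.58)/2 × 6 = 37.5
  [9.5→13.5]: (1.58+0.43)/2 × 4 = 4.02
  Sum = 77.94 mg/L·h
F = (AUC_ev/D_ev)/(AUC_iv/D_iv) = (77.94/30)/(166/20) = 2.598/8.3 = 0.3130

F = 0.313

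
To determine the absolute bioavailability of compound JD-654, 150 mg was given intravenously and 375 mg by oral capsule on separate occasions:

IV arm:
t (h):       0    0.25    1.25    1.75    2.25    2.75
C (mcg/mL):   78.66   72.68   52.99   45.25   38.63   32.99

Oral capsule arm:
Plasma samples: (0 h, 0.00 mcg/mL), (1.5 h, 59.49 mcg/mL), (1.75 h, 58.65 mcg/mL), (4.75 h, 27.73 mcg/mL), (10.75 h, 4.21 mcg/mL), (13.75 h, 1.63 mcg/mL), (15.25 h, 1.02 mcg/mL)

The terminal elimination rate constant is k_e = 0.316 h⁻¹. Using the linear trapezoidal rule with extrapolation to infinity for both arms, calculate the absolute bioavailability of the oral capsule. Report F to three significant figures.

F = 0.479

Trapezoidal AUC_0→2.75 (IV):
  [0→0.25]: (78.66+72.68)/2 × 0.25 = 18.9175
  [0.25→1.25]: (72.68+52.99)/2 × 1 = 62.835
  [1.25→1.75]: (52.99+45.25)/2 × 0.5 = 24.56
  [1.75→2.25]: (45.25+38.63)/2 × 0.5 = 20.97
  [2.25→2.75]: (38.63+32.99)/2 × 0.5 = 17.905
  Sum = 145.1875 mcg/mL·h
IV tail: 32.99/0.316 = 104.399; AUC_iv,0→∞ = 145.1875 + 104.399 = 249.5865 mcg/mL·h
Trapezoidal AUC_0→15.25 (oral capsule):
  [0→1.5]: (0.00+59.49)/2 × 1.5 = 44.6175
  [1.5→1.75]: (59.49+58.65)/2 × 0.25 = 14.7675
  [1.75→4.75]: (58.65+27.73)/2 × 3 = 129.57
  [4.75→10.75]: (27.73+4.21)/2 × 6 = 95.82
  [10.75→13.75]: (4.21+1.63)/2 × 3 = 8.76
  [13.75→15.25]: (1.63+1.02)/2 × 1.5 = 1.9875
  Sum = 295.5225 mcg/mL·h
oral capsule tail: 1.02/0.316 = 3.228; AUC_ev,0→∞ = 295.5225 + 3.228 = 298.7505 mcg/mL·h
F = (AUC_ev/D_ev)/(AUC_iv/D_iv) = (298.7505/375)/(249.5865/150) = 0.796668/1.66391 = 0.4788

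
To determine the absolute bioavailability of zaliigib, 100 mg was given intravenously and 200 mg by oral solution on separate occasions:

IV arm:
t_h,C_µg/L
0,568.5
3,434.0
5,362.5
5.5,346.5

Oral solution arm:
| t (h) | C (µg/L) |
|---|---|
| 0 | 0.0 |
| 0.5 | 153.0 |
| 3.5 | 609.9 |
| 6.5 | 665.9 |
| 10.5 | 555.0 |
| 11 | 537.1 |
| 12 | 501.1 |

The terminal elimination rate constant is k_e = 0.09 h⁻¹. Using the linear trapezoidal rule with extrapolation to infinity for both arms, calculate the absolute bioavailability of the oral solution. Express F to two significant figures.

F = 0.94

Trapezoidal AUC_0→5.5 (IV):
  [0→3]: (568.5+434.0)/2 × 3 = 1503.75
  [3→5]: (434.0+362.5)/2 × 2 = 796.5
  [5→5.5]: (362.5+346.5)/2 × 0.5 = 177.25
  Sum = 2477.5 µg/L·h
IV tail: 346.5/0.09 = 3850.000; AUC_iv,0→∞ = 2477.5 + 3850.000 = 6327.5 µg/L·h
Trapezoidal AUC_0→12 (oral solution):
  [0→0.5]: (0.0+153.0)/2 × 0.5 = 38.25
  [0.5→3.5]: (153.0+609.9)/2 × 3 = 1144.35
  [3.5→6.5]: (609.9+665.9)/2 × 3 = 1913.7
  [6.5→10.5]: (665.9+555.0)/2 × 4 = 2441.8
  [10.5→11]: (555.0+537.1)/2 × 0.5 = 273.025
  [11→12]: (537.1+501.1)/2 × 1 = 519.1
  Sum = 6330.225 µg/L·h
oral solution tail: 501.1/0.09 = 5567.778; AUC_ev,0→∞ = 6330.225 + 5567.778 = 11898.003 µg/L·h
F = (AUC_ev/D_ev)/(AUC_iv/D_iv) = (11898.003/200)/(6327.5/100) = 59.490015/63.275 = 0.9402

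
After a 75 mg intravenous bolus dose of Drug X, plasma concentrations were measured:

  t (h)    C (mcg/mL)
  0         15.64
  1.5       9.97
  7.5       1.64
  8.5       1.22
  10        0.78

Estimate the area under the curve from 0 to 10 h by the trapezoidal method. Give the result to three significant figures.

AUC = 57.0 mcg/mL·h

Trapezoidal AUC_0→10:
  [0→1.5]: (15.64+9.97)/2 × 1.5 = 19.2075
  [1.5→7.5]: (9.97+1.64)/2 × 6 = 34.83
  [7.5→8.5]: (1.64+1.22)/2 × 1 = 1.43
  [8.5→10]: (1.22+0.78)/2 × 1.5 = 1.5
  Sum = 56.9675 mcg/mL·h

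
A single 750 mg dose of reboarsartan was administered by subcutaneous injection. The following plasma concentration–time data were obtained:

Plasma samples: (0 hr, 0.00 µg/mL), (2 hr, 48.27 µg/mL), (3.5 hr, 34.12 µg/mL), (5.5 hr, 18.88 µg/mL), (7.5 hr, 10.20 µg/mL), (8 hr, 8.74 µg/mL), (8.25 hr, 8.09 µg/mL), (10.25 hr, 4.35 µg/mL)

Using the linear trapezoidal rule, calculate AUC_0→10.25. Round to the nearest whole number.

AUC = 211 µg/mL·hr

Trapezoidal AUC_0→10.25:
  [0→2]: (0.00+48.27)/2 × 2 = 48.27
  [2→3.5]: (48.27+34.12)/2 × 1.5 = 61.7925
  [3.5→5.5]: (34.12+18.88)/2 × 2 = 53.0
  [5.5→7.5]: (18.88+10.20)/2 × 2 = 29.08
  [7.5→8]: (10.20+8.74)/2 × 0.5 = 4.735
  [8→8.25]: (8.74+8.09)/2 × 0.25 = 2.10375
  [8.25→10.25]: (8.09+4.35)/2 × 2 = 12.44
  Sum = 211.42125 µg/mL·hr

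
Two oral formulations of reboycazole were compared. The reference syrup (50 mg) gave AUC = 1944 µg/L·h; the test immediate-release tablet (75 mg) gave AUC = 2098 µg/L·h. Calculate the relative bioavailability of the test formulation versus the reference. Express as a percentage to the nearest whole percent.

F_rel = (AUC_test/D_test) / (AUC_ref/D_ref)
      = (2098/75) / (1944/50)
      = 27.9733 / 38.88 = 0.7195 = 71.95%

F_rel = 72%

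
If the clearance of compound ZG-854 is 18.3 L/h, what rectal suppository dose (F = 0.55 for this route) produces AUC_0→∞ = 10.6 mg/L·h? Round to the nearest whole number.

Dose = 353 mg

Dose = CL × AUC_0→∞ / F
     = 18.3 × 10.6 / 0.55 = 352.691 mg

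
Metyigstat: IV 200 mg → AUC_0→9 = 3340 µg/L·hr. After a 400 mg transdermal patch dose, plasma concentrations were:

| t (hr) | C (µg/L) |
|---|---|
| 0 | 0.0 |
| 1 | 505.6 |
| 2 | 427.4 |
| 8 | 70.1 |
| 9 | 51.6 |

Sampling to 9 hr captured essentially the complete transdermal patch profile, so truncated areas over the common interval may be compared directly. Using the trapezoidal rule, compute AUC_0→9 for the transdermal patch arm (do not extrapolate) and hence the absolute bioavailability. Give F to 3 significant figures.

Trapezoidal AUC_0→9 (transdermal patch):
  [0→1]: (0.0+505.6)/2 × 1 = 252.8
  [1→2]: (505.6+427.4)/2 × 1 = 466.5
  [2→8]: (427.4+70.1)/2 × 6 = 1492.5
  [8→9]: (70.1+51.6)/2 × 1 = 60.85
  Sum = 2272.65 µg/L·hr
F = (AUC_ev/D_ev)/(AUC_iv/D_iv) = (2272.65/400)/(3340/200) = 5.681625/16.7 = 0.3402

F = 0.340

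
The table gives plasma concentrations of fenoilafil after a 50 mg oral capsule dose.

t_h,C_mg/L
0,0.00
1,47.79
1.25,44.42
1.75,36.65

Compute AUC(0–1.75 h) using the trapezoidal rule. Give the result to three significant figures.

AUC = 55.7 mg/L·h

Trapezoidal AUC_0→1.75:
  [0→1]: (0.00+47.79)/2 × 1 = 23.895
  [1→1.25]: (47.79+44.42)/2 × 0.25 = 11.52625
  [1.25→1.75]: (44.42+36.65)/2 × 0.5 = 20.2675
  Sum = 55.68875 mg/L·h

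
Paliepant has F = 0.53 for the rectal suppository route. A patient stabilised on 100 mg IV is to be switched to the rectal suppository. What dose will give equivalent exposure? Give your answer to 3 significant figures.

For equal systemic exposure: F × D_ev = D_iv
D_ev = D_iv / F = 100 / 0.53 = 188.679 mg

D_rectal = 189 mg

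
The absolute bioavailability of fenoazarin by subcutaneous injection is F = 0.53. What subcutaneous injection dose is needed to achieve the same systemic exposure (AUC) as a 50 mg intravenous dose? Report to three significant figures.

For equal systemic exposure: F × D_ev = D_iv
D_ev = D_iv / F = 50 / 0.53 = 94.3396 mg

D_subcutaneous = 94.3 mg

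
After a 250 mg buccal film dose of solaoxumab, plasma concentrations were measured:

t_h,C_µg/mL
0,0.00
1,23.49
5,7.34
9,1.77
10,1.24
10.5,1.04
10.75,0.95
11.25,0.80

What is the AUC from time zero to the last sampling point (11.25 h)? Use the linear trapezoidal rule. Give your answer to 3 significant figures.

Trapezoidal AUC_0→11.25:
  [0→1]: (0.00+23.49)/2 × 1 = 11.745
  [1→5]: (23.49+7.34)/2 × 4 = 61.66
  [5→9]: (7.34+1.77)/2 × 4 = 18.22
  [9→10]: (1.77+1.24)/2 × 1 = 1.505
  [10→10.5]: (1.24+1.04)/2 × 0.5 = 0.57
  [10.5→10.75]: (1.04+0.95)/2 × 0.25 = 0.24875
  [10.75→11.25]: (0.95+0.80)/2 × 0.5 = 0.4375
  Sum = 94.38625 µg/mL·h

AUC = 94.4 µg/mL·h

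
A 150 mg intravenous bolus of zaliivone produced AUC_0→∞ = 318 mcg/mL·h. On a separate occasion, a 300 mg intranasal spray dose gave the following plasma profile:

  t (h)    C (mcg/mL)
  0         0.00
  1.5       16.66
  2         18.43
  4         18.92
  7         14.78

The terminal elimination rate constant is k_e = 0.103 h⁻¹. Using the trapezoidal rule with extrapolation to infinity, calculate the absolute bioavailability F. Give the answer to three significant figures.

Trapezoidal AUC_0→7 (intranasal spray):
  [0→1.5]: (0.00+16.66)/2 × 1.5 = 12.495
  [1.5→2]: (16.66+18.43)/2 × 0.5 = 8.7725
  [2→4]: (18.43+18.92)/2 × 2 = 37.35
  [4→7]: (18.92+14.78)/2 × 3 = 50.55
  Sum = 109.1675 mcg/mL·h
Tail: C_last/k_e = 14.78/0.103 = 143.495
AUC_0→∞ (intranasal spray) = 109.1675 + 143.495 = 252.6625 mcg/mL·h
F = (AUC_ev/D_ev)/(AUC_iv/D_iv) = (252.6625/300)/(318/150) = 0.842208/2.12 = 0.3973

F = 0.397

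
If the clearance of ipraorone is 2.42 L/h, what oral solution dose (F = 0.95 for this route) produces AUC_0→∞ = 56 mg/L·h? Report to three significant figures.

Dose = CL × AUC_0→∞ / F
     = 2.42 × 56 / 0.95 = 142.653 mg

Dose = 143 mg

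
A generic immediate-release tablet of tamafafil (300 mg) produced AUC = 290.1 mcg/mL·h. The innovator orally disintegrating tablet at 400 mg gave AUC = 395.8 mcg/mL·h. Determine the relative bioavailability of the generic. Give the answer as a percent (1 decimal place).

F_rel = (AUC_test/D_test) / (AUC_ref/D_ref)
      = (290.1/300) / (395.8/400)
      = 0.967 / 0.9895 = 0.9773 = 97.73%

F_rel = 97.7%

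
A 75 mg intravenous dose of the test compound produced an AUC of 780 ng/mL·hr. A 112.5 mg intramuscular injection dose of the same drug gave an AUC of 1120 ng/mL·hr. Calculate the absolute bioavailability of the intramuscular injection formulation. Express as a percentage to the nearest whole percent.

F = (AUC_ev / D_ev) / (AUC_iv / D_iv)
  = (1120/112.5) / (780/75)
  = 9.95556 / 10.4 = 0.9573
  = 95.73%

F = 96%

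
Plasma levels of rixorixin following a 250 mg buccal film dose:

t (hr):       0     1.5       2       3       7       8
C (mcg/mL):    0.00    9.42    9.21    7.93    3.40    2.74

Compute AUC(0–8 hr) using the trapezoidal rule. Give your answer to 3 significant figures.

AUC = 46.0 mcg/mL·hr

Trapezoidal AUC_0→8:
  [0→1.5]: (0.00+9.42)/2 × 1.5 = 7.065
  [1.5→2]: (9.42+9.21)/2 × 0.5 = 4.6575
  [2→3]: (9.21+7.93)/2 × 1 = 8.57
  [3→7]: (7.93+3.40)/2 × 4 = 22.66
  [7→8]: (3.40+2.74)/2 × 1 = 3.07
  Sum = 46.0225 mcg/mL·hr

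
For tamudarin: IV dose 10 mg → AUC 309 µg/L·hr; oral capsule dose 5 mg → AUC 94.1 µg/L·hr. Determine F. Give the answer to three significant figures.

F = 0.609

F = (AUC_ev / D_ev) / (AUC_iv / D_iv)
  = (94.1/5) / (309/10)
  = 18.82 / 30.9 = 0.6091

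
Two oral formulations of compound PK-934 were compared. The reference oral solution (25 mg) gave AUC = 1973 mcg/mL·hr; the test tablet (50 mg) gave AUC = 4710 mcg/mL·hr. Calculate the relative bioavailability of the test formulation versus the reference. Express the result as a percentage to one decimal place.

F_rel = (AUC_test/D_test) / (AUC_ref/D_ref)
      = (4710/50) / (1973/25)
      = 94.2 / 78.92 = 1.1936 = 119.36%

F_rel = 119.4%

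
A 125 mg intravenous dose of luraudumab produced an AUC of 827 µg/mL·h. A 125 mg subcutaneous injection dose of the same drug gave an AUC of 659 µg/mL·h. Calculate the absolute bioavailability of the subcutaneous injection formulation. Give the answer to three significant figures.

F = 0.797

F = (AUC_ev / D_ev) / (AUC_iv / D_iv)
  = (659/125) / (827/125)
  = 5.272 / 6.616 = 0.7969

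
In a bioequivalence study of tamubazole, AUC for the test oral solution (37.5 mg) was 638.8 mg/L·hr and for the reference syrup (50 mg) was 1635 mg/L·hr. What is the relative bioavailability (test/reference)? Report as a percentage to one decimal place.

F_rel = (AUC_test/D_test) / (AUC_ref/D_ref)
      = (638.8/37.5) / (1635/50)
      = 17.0347 / 32.7 = 0.5209 = 52.09%

F_rel = 52.1%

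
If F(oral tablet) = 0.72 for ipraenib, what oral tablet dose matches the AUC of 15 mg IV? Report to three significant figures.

For equal systemic exposure: F × D_ev = D_iv
D_ev = D_iv / F = 15 / 0.72 = 20.8333 mg

D_oral = 20.8 mg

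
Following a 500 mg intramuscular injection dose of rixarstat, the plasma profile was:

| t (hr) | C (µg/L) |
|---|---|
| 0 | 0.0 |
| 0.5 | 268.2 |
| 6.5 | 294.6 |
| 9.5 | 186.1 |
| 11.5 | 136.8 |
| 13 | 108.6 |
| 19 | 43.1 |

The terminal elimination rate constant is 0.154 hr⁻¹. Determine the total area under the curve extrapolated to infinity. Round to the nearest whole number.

Trapezoidal AUC_0→19:
  [0→0.5]: (0.0+268.2)/2 × 0.5 = 67.05
  [0.5→6.5]: (268.2+294.6)/2 × 6 = 1688.4
  [6.5→9.5]: (294.6+186.1)/2 × 3 = 721.05
  [9.5→11.5]: (186.1+136.8)/2 × 2 = 322.9
  [11.5→13]: (136.8+108.6)/2 × 1.5 = 184.05
  [13→19]: (108.6+43.1)/2 × 6 = 455.1
  Sum = 3438.55 µg/L·hr
Extrapolated tail: C_last / k_e = 43.1 / 0.154 = 279.870
AUC_0→∞ = 3438.55 + 279.870 = 3718.42 µg/L·hr

AUC = 3718 µg/L·hr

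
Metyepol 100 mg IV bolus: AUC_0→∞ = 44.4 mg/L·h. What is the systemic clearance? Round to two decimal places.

CL = 2.25 L/h

CL = Dose_iv / AUC_0→∞
   = 100 / 44.4 = 2.25225 L/h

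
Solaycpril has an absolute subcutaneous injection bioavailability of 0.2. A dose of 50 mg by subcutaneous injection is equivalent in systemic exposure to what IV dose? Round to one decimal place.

Systemic exposure from an extravascular dose = F × D_ev, so the equivalent IV dose is F × D_ev.
D_iv = F × D_ev = 0.2 × 50 = 10 mg

D_iv = 10.0 mg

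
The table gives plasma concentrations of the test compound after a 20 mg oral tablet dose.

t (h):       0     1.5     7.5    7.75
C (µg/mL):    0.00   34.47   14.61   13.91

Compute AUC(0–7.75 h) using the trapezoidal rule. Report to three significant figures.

AUC = 177 µg/mL·h

Trapezoidal AUC_0→7.75:
  [0→1.5]: (0.00+34.47)/2 × 1.5 = 25.8525
  [1.5→7.5]: (34.47+14.61)/2 × 6 = 147.24
  [7.5→7.75]: (14.61+13.91)/2 × 0.25 = 3.565
  Sum = 176.6575 µg/mL·h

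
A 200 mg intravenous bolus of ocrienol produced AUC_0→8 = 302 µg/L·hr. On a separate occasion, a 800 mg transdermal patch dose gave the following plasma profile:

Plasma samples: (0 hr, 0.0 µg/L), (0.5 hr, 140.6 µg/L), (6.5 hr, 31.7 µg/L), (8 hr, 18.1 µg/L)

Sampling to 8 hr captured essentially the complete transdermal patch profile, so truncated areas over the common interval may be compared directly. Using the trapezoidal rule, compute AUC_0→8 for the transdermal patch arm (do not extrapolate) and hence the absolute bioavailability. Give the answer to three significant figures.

F = 0.488

Trapezoidal AUC_0→8 (transdermal patch):
  [0→0.5]: (0.0+140.6)/2 × 0.5 = 35.15
  [0.5→6.5]: (140.6+31.7)/2 × 6 = 516.9
  [6.5→8]: (31.7+18.1)/2 × 1.5 = 37.35
  Sum = 589.4 µg/L·hr
F = (AUC_ev/D_ev)/(AUC_iv/D_iv) = (589.4/800)/(302/200) = 0.73675/1.51 = 0.4879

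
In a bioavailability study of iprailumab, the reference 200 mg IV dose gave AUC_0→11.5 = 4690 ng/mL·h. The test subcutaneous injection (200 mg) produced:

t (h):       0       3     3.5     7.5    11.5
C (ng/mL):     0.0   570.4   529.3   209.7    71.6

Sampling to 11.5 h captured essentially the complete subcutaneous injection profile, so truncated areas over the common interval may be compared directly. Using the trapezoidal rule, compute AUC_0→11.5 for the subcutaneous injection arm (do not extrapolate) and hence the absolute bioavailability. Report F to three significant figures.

F = 0.676

Trapezoidal AUC_0→11.5 (subcutaneous injection):
  [0→3]: (0.0+570.4)/2 × 3 = 855.6
  [3→3.5]: (570.4+529.3)/2 × 0.5 = 274.925
  [3.5→7.5]: (529.3+209.7)/2 × 4 = 1478.0
  [7.5→11.5]: (209.7+71.6)/2 × 4 = 562.6
  Sum = 3171.125 ng/mL·h
F = (AUC_ev/D_ev)/(AUC_iv/D_iv) = (3171.125/200)/(4690/200) = 15.855625/23.45 = 0.6761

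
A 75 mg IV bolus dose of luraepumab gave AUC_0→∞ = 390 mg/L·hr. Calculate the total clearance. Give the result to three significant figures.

CL = Dose_iv / AUC_0→∞
   = 75 / 390 = 0.192308 L/hr

CL = 0.192 L/hr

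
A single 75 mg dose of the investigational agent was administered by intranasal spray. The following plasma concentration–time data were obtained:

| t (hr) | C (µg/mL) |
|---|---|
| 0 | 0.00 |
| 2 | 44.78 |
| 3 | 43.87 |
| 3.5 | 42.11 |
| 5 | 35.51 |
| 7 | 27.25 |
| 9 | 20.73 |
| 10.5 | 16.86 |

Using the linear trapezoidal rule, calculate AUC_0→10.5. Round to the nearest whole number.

Trapezoidal AUC_0→10.5:
  [0→2]: (0.00+44.78)/2 × 2 = 44.78
  [2→3]: (44.78+43.87)/2 × 1 = 44.325
  [3→3.5]: (43.87+42.11)/2 × 0.5 = 21.495
  [3.5→5]: (42.11+35.51)/2 × 1.5 = 58.215
  [5→7]: (35.51+27.25)/2 × 2 = 62.76
  [7→9]: (27.25+20.73)/2 × 2 = 47.98
  [9→10.5]: (20.73+16.86)/2 × 1.5 = 28.1925
  Sum = 307.7475 µg/mL·hr

AUC = 308 µg/mL·hr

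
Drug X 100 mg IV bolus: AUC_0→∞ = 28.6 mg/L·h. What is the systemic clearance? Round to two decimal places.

CL = Dose_iv / AUC_0→∞
   = 100 / 28.6 = 3.4965 L/h

CL = 3.50 L/h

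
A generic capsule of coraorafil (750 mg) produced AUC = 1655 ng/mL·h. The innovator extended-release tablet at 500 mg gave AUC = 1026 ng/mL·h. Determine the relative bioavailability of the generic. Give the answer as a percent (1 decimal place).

F_rel = 107.5%

F_rel = (AUC_test/D_test) / (AUC_ref/D_ref)
      = (1655/750) / (1026/500)
      = 2.20667 / 2.052 = 1.0754 = 107.54%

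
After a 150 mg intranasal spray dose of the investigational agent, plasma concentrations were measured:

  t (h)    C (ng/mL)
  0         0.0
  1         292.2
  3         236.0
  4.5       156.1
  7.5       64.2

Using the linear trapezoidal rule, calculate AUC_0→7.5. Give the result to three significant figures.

Trapezoidal AUC_0→7.5:
  [0→1]: (0.0+292.2)/2 × 1 = 146.1
  [1→3]: (292.2+236.0)/2 × 2 = 528.2
  [3→4.5]: (236.0+156.1)/2 × 1.5 = 294.075
  [4.5→7.5]: (156.1+64.2)/2 × 3 = 330.45
  Sum = 1298.825 ng/mL·h

AUC = 1300 ng/mL·h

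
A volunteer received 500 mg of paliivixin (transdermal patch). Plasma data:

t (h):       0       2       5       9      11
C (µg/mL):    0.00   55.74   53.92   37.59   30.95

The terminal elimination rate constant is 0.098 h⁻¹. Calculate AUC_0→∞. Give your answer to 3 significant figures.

Trapezoidal AUC_0→11:
  [0→2]: (0.00+55.74)/2 × 2 = 55.74
  [2→5]: (55.74+53.92)/2 × 3 = 164.49
  [5→9]: (53.92+37.59)/2 × 4 = 183.02
  [9→11]: (37.59+30.95)/2 × 2 = 68.54
  Sum = 471.79 µg/mL·h
Extrapolated tail: C_last / k_e = 30.95 / 0.098 = 315.816
AUC_0→∞ = 471.79 + 315.816 = 787.606 µg/mL·h

AUC = 788 µg/mL·h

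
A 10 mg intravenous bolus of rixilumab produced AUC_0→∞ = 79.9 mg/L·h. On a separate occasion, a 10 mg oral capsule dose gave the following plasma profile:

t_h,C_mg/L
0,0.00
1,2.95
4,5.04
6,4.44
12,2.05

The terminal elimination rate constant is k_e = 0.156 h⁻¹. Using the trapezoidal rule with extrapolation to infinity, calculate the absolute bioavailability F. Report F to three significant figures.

F = 0.695

Trapezoidal AUC_0→12 (oral capsule):
  [0→1]: (0.00+2.95)/2 × 1 = 1.475
  [1→4]: (2.95+5.04)/2 × 3 = 11.985
  [4→6]: (5.04+4.44)/2 × 2 = 9.48
  [6→12]: (4.44+2.05)/2 × 6 = 19.47
  Sum = 42.41 mg/L·h
Tail: C_last/k_e = 2.05/0.156 = 13.141
AUC_0→∞ (oral capsule) = 42.41 + 13.141 = 55.551 mg/L·h
F = (AUC_ev/D_ev)/(AUC_iv/D_iv) = (55.551/10)/(79.9/10) = 5.5551/7.99 = 0.6953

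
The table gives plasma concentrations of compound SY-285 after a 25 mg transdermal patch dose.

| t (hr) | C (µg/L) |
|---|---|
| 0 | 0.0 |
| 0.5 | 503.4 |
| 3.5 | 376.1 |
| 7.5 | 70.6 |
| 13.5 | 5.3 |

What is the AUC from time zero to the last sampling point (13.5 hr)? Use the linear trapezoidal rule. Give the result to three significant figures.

AUC = 2570 µg/L·hr

Trapezoidal AUC_0→13.5:
  [0→0.5]: (0.0+503.4)/2 × 0.5 = 125.85
  [0.5→3.5]: (503.4+376.1)/2 × 3 = 1319.25
  [3.5→7.5]: (376.1+70.6)/2 × 4 = 893.4
  [7.5→13.5]: (70.6+5.3)/2 × 6 = 227.7
  Sum = 2566.2 µg/L·hr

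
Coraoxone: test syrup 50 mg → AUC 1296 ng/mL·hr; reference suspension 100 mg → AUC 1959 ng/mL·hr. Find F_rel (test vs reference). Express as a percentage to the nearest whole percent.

F_rel = (AUC_test/D_test) / (AUC_ref/D_ref)
      = (1296/50) / (1959/100)
      = 25.92 / 19.59 = 1.3231 = 132.31%

F_rel = 132%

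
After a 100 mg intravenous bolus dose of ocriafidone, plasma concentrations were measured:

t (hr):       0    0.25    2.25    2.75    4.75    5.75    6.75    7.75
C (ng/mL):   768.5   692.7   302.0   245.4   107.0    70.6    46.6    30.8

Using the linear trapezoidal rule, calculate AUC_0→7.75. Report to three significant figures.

AUC = 1850 ng/mL·hr

Trapezoidal AUC_0→7.75:
  [0→0.25]: (768.5+692.7)/2 × 0.25 = 182.65
  [0.25→2.25]: (692.7+302.0)/2 × 2 = 994.7
  [2.25→2.75]: (302.0+245.4)/2 × 0.5 = 136.85
  [2.75→4.75]: (245.4+107.0)/2 × 2 = 352.4
  [4.75→5.75]: (107.0+70.6)/2 × 1 = 88.8
  [5.75→6.75]: (70.6+46.6)/2 × 1 = 58.6
  [6.75→7.75]: (46.6+30.8)/2 × 1 = 38.7
  Sum = 1852.7 ng/mL·hr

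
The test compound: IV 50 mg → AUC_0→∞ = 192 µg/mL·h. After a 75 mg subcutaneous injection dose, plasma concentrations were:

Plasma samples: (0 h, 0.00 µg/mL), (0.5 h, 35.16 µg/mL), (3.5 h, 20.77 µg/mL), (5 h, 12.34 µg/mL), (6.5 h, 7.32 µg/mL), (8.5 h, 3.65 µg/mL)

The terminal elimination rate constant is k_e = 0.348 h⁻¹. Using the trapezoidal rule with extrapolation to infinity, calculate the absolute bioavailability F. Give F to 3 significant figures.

Trapezoidal AUC_0→8.5 (subcutaneous injection):
  [0→0.5]: (0.00+35.16)/2 × 0.5 = 8.79
  [0.5→3.5]: (35.16+20.77)/2 × 3 = 83.895
  [3.5→5]: (20.77+12.34)/2 × 1.5 = 24.8325
  [5→6.5]: (12.34+7.32)/2 × 1.5 = 14.745
  [6.5→8.5]: (7.32+3.65)/2 × 2 = 10.97
  Sum = 143.2325 µg/mL·h
Tail: C_last/k_e = 3.65/0.348 = 10.489
AUC_0→∞ (subcutaneous injection) = 143.2325 + 10.489 = 153.7215 µg/mL·h
F = (AUC_ev/D_ev)/(AUC_iv/D_iv) = (153.7215/75)/(192/50) = 2.04962/3.84 = 0.5338

F = 0.534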